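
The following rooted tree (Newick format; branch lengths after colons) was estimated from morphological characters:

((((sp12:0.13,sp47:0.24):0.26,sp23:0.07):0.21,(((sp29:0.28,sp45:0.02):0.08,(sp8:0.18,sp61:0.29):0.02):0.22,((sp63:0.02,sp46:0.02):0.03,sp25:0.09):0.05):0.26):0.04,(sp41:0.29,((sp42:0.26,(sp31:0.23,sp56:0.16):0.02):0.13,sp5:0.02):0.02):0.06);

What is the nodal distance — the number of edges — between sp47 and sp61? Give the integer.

7

The MRCA of sp47 and sp61 is the node subtending (((sp12,sp47),sp23),(((sp29,sp45),(sp8,sp61)),((sp63,sp46),sp25))).
From sp47 up to that node: 3 branches. From sp61 up to the same node: 4 branches. Total: 3 + 4 = 7.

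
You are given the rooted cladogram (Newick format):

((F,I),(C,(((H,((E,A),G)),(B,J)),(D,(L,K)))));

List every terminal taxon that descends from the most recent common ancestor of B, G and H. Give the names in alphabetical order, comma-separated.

Tracing B: it sits inside (B,J).
Tracing G: it sits inside ((E,A),G).
Tracing H: it sits inside (H,((E,A),G)).
The smallest clade enclosing all 3 is ((H,((E,A),G)),(B,J)); the answer is its 6 terminal taxa in alphabetical order.

A, B, E, G, H, J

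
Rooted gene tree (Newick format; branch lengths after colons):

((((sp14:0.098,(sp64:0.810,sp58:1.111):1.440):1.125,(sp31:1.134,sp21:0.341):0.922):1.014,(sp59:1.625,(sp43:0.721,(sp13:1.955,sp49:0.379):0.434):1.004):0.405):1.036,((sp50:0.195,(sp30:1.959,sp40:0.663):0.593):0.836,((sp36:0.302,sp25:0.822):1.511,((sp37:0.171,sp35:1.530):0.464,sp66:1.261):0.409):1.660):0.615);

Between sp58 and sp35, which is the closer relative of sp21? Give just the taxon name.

sp58

The MRCA of sp21 and sp58 subtends ((sp14,(sp64,sp58)),(sp31,sp21)) (5 taxa).
The MRCA of sp21 and sp35 is the root, subtending the entire tree (17 taxa).
The first is nested inside the second, so sp21 shares a more recent common ancestor with sp58.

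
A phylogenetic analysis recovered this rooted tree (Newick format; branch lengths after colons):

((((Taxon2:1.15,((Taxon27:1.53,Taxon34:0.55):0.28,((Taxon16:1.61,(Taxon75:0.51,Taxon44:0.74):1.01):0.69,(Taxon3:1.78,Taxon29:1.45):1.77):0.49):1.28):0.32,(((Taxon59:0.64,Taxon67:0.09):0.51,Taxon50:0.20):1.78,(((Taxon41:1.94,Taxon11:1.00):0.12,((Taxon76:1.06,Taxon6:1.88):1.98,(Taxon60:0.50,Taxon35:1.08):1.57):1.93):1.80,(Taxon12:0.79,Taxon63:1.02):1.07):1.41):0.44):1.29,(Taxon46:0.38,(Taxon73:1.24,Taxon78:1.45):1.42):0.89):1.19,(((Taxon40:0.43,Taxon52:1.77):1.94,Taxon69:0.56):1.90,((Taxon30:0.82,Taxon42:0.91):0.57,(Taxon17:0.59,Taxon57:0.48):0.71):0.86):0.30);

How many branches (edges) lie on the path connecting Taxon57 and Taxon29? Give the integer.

11

The MRCA of Taxon57 and Taxon29 is the root of the tree.
From Taxon57 up to that node: 4 branches. From Taxon29 up to the same node: 7 branches. Total: 4 + 7 = 11.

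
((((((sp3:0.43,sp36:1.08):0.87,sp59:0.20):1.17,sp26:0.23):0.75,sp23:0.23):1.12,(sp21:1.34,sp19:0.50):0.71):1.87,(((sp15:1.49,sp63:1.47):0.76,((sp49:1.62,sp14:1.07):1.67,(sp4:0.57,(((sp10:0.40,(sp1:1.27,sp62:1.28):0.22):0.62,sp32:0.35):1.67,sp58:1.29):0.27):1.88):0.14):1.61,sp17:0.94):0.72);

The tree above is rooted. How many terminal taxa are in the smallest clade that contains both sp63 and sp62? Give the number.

10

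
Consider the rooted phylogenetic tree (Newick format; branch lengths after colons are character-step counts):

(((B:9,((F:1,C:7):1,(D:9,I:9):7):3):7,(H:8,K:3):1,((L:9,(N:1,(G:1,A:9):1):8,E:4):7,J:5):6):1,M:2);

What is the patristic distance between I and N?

48

The path runs I → … → MRCA → … → N; the MRCA is the node subtending ((B,((F,C),(D,I))),(H,K),((L,(N,(G,A)),E),J)).
Branch lengths along that path: 9 + 7 + 3 + 7 + 6 + 7 + 8 + 1 = 48.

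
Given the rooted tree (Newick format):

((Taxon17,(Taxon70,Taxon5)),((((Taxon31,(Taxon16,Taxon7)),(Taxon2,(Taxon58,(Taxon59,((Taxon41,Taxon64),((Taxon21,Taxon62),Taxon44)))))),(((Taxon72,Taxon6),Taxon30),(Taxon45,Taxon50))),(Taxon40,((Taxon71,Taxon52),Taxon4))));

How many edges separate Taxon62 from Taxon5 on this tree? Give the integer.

13

The MRCA of Taxon62 and Taxon5 is the root of the tree.
From Taxon62 up to that node: 10 branches. From Taxon5 up to the same node: 3 branches. Total: 10 + 3 = 13.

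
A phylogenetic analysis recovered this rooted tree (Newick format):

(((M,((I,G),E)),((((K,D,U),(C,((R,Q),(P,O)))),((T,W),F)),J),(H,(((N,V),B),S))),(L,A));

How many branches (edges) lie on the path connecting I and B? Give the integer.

8

The MRCA of I and B is the node subtending ((M,((I,G),E)),((((K,D,U),(C,((R,Q),(P,O)))),((T,W),F)),J),(H,(((N,V),B),S))).
From I up to that node: 4 branches. From B up to the same node: 4 branches. Total: 4 + 4 = 8.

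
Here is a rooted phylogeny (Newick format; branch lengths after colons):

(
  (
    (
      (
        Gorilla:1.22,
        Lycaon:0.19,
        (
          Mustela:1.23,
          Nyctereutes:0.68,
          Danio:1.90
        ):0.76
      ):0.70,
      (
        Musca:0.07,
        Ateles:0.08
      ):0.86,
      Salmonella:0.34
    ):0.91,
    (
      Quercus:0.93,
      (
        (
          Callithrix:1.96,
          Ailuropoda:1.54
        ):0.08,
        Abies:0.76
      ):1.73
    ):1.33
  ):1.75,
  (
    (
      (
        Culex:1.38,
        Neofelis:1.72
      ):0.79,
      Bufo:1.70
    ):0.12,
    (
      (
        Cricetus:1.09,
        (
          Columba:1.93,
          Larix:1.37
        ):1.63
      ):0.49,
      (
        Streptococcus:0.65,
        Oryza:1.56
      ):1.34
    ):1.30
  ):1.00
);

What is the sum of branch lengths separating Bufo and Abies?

8.39

The path runs Bufo → … → MRCA → … → Abies; the MRCA is the root of the tree.
Branch lengths along that path: 1.70 + 0.12 + 1.00 + 1.75 + 1.33 + 1.73 + 0.76 = 8.39.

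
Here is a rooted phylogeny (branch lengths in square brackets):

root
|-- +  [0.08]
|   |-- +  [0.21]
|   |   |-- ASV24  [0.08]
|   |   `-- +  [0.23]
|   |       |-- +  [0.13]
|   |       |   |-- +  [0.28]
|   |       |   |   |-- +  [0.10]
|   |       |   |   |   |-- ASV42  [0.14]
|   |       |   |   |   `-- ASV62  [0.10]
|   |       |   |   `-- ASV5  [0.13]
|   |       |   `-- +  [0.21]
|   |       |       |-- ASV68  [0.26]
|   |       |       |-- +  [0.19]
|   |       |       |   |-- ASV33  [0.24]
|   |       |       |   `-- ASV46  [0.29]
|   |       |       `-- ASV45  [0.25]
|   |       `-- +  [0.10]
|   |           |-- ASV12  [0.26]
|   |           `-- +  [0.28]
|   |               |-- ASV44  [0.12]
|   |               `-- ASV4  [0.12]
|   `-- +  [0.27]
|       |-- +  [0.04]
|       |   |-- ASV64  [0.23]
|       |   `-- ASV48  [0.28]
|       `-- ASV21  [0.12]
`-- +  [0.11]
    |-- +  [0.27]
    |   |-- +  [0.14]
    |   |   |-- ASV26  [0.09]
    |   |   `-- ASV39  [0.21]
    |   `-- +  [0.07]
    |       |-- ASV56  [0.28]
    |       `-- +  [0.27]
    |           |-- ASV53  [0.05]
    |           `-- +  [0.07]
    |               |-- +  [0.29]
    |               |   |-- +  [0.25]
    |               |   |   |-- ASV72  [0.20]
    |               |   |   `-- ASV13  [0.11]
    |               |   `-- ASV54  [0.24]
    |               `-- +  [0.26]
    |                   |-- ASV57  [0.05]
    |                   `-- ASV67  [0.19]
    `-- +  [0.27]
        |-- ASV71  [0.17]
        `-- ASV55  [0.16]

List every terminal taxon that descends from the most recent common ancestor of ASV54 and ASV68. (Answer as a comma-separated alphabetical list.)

Tracing ASV54: it sits inside ((ASV72,ASV13),ASV54).
Tracing ASV68: it sits inside (ASV68,(ASV33,ASV46),ASV45).
The smallest clade enclosing both is the whole tree (their MRCA is the root), so the answer is all 25 tips in alphabetical order.

ASV12, ASV13, ASV21, ASV24, ASV26, ASV33, ASV39, ASV4, ASV42, ASV44, ASV45, ASV46, ASV48, ASV5, ASV53, ASV54, ASV55, ASV56, ASV57, ASV62, ASV64, ASV67, ASV68, ASV71, ASV72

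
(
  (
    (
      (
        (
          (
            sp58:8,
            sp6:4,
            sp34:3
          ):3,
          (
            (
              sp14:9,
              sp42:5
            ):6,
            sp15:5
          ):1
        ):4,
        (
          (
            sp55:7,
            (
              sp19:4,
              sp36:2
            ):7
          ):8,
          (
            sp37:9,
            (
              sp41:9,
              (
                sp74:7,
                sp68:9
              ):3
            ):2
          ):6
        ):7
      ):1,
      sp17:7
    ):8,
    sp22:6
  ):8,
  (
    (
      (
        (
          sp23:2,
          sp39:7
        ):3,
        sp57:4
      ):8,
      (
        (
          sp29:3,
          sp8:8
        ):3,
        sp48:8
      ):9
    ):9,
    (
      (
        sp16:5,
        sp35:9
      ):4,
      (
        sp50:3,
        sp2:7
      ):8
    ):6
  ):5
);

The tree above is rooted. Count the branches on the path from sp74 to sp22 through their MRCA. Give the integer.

8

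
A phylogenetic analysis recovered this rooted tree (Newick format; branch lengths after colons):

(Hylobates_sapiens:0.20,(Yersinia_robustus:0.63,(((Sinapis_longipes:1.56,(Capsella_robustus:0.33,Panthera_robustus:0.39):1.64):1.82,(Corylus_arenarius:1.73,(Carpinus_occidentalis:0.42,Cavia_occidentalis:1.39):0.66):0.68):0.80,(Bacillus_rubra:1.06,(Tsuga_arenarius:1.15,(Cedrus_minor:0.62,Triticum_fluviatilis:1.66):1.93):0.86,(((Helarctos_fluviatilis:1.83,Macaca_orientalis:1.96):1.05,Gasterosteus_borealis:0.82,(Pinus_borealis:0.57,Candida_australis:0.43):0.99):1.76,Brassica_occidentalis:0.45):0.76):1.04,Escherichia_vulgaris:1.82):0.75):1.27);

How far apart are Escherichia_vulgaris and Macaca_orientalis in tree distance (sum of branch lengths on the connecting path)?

The path runs Escherichia_vulgaris → … → MRCA → … → Macaca_orientalis; the MRCA is the node subtending (((Sinapis_longipes,(Capsella_robustus,Panthera_robustus)),(Corylus_arenarius,(Carpinus_occidentalis,Cavia_occidentalis))),(Bacillus_rubra,(Tsuga_arenarius,(Cedrus_minor,Triticum_fluviatilis)),(((Helarctos_fluviatilis,Macaca_orientalis),Gasterosteus_borealis,(Pinus_borealis,Candida_australis)),Brassica_occidentalis)),Escherichia_vulgaris).
Branch lengths along that path: 1.82 + 1.04 + 0.76 + 1.76 + 1.05 + 1.96 = 8.39.

8.39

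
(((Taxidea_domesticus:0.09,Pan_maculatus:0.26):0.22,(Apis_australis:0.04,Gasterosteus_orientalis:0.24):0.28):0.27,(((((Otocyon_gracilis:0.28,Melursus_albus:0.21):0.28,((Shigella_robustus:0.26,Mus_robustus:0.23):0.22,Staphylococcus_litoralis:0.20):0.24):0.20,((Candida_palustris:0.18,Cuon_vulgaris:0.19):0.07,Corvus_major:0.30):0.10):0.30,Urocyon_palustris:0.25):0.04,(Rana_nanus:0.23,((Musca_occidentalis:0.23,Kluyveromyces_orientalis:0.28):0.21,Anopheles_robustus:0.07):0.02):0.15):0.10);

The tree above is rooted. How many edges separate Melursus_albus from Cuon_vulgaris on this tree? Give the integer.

The MRCA of Melursus_albus and Cuon_vulgaris is the node subtending (((Otocyon_gracilis,Melursus_albus),((Shigella_robustus,Mus_robustus),Staphylococcus_litoralis)),((Candida_palustris,Cuon_vulgaris),Corvus_major)).
From Melursus_albus up to that node: 3 branches. From Cuon_vulgaris up to the same node: 3 branches. Total: 3 + 3 = 6.

6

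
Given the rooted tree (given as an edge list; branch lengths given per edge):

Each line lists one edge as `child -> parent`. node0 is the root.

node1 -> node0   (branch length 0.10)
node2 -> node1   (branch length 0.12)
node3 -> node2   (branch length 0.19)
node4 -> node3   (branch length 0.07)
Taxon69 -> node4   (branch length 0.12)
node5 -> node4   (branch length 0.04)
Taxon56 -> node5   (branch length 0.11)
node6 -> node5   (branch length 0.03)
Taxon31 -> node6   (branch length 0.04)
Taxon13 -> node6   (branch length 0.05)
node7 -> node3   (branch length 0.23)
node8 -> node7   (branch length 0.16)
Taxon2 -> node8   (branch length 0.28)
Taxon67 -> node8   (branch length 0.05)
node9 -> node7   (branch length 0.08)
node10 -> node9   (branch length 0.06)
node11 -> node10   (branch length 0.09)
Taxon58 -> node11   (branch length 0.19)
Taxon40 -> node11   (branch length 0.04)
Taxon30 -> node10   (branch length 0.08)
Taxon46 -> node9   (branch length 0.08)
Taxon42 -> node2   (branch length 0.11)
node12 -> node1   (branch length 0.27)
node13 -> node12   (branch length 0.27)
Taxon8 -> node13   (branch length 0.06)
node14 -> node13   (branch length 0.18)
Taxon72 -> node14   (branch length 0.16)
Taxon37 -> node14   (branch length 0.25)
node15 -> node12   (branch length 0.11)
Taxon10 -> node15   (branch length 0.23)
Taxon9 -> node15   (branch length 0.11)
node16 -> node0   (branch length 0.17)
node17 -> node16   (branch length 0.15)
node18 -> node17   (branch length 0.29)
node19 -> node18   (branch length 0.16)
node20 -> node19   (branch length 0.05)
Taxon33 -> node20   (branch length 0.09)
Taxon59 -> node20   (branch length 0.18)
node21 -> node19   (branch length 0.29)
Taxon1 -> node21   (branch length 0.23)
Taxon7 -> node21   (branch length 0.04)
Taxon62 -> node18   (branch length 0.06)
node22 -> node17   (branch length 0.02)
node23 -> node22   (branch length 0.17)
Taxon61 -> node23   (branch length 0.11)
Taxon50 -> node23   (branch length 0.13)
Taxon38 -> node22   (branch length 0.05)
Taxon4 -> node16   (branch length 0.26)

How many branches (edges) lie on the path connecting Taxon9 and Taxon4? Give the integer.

6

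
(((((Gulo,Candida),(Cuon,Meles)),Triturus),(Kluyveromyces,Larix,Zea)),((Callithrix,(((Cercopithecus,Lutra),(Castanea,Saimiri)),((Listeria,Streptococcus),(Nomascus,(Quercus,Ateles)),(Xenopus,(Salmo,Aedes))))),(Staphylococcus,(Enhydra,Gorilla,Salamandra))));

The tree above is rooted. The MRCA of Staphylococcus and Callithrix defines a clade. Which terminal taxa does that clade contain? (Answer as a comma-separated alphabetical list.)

Tracing Staphylococcus: it sits inside (Staphylococcus,(Enhydra,Gorilla,Salamandra)).
Tracing Callithrix: it sits inside (Callithrix,(((Cercopithecus,Lutra),(Castanea,Saimiri)),((Listeria,Streptococcus),(Nomascus,(Quercus,Ateles)),(Xenopus,(Salmo,Aedes))))).
The smallest clade enclosing both is ((Callithrix,(((Cercopithecus,Lutra),(Castanea,Saimiri)),((Listeria,Streptococcus),(Nomascus,(Quercus,Ateles)),(Xenopus,(Salmo,Aedes))))),(Staphylococcus,(Enhydra,Gorilla,Salamandra))); the answer is its 17 terminal taxa in alphabetical order.

Aedes, Ateles, Callithrix, Castanea, Cercopithecus, Enhydra, Gorilla, Listeria, Lutra, Nomascus, Quercus, Saimiri, Salamandra, Salmo, Staphylococcus, Streptococcus, Xenopus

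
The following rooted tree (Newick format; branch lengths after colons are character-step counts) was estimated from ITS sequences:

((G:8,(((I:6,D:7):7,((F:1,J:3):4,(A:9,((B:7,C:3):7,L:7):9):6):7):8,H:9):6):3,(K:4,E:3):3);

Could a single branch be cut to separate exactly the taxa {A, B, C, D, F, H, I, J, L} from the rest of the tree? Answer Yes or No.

The most recent common ancestor of these taxa subtends (((I,D),((F,J),(A,((B,C),L)))),H).
That clade has exactly 9 tips — every listed taxon and nothing else — so the group is monophyletic.

Yes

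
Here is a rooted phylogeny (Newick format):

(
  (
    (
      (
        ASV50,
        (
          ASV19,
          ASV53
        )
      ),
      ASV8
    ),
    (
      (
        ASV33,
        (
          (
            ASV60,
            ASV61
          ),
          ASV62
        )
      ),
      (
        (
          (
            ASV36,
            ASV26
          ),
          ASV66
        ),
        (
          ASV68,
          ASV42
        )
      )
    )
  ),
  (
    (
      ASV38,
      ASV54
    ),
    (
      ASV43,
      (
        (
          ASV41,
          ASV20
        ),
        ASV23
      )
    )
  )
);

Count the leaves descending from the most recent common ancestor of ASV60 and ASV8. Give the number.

The MRCA of ASV60 and ASV8 is the node subtending (((ASV50,(ASV19,ASV53)),ASV8),((ASV33,((ASV60,ASV61),ASV62)),(((ASV36,ASV26),ASV66),(ASV68,ASV42)))).
That clade contains 13 terminal taxa: ASV19, ASV26, ASV33, ASV36, ASV42, ASV50, ASV53, ASV60, ASV61, ASV62, ASV66, ASV68, ASV8.

13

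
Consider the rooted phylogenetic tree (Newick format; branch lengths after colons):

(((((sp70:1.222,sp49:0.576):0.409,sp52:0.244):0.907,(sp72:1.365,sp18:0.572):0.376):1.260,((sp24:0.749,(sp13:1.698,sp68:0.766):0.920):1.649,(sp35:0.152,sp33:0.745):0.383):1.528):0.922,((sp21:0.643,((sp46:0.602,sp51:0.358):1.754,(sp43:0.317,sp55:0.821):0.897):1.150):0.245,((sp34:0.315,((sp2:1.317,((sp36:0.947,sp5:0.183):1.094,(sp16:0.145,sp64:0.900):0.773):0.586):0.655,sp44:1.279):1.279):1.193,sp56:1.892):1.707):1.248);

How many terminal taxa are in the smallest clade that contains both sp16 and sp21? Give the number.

The MRCA of sp16 and sp21 is the node subtending ((sp21,((sp46,sp51),(sp43,sp55))),((sp34,((sp2,((sp36,sp5),(sp16,sp64))),sp44)),sp56)).
That clade contains 13 terminal taxa: sp16, sp2, sp21, sp34, sp36, sp43, sp44, sp46, sp5, sp51, sp55, sp56, sp64.

13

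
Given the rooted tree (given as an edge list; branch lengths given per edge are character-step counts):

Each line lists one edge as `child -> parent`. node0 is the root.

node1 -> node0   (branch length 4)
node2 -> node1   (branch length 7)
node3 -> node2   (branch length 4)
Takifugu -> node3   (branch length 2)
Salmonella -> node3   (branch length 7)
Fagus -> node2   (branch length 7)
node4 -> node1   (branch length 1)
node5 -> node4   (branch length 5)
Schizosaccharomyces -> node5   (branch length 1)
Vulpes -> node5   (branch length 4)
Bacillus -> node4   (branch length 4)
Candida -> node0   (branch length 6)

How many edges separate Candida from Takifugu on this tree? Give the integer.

The MRCA of Candida and Takifugu is the root of the tree.
From Candida up to that node: 1 branch. From Takifugu up to the same node: 4 branches. Total: 1 + 4 = 5.

5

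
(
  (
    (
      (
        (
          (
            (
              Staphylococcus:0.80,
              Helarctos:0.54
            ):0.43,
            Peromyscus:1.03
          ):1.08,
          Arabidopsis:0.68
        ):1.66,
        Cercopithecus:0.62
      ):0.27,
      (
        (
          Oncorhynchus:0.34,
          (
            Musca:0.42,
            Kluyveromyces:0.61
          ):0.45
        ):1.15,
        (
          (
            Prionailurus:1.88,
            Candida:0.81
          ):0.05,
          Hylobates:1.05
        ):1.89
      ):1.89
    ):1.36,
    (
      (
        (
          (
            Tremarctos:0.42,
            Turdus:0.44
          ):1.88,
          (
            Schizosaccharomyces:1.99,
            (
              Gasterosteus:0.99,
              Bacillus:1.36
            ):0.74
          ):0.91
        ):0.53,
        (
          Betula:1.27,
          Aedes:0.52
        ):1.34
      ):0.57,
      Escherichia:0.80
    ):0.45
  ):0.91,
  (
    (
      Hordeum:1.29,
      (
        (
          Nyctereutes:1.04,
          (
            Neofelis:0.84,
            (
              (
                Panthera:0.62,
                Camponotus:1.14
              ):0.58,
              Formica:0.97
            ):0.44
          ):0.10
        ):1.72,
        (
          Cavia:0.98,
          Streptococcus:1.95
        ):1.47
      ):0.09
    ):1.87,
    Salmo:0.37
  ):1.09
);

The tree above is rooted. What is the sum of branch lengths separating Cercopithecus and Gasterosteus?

The path runs Cercopithecus → … → MRCA → … → Gasterosteus; the MRCA is the node subtending ((((((Staphylococcus,Helarctos),Peromyscus),Arabidopsis),Cercopithecus),((Oncorhynchus,(Musca,Kluyveromyces)),((Prionailurus,Candida),Hylobates))),((((Tremarctos,Turdus),(Schizosaccharomyces,(Gasterosteus,Bacillus))),(Betula,Aedes)),Escherichia)).
Branch lengths along that path: 0.62 + 0.27 + 1.36 + 0.45 + 0.57 + 0.53 + 0.91 + 0.74 + 0.99 = 6.44.

6.44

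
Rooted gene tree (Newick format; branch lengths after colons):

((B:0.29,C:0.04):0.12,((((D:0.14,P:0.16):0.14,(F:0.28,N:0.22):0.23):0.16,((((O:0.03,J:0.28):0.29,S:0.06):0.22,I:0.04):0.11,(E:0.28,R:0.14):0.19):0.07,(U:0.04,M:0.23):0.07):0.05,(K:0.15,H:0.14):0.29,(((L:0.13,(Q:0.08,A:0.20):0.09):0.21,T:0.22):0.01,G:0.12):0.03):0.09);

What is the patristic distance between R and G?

The path runs R → … → MRCA → … → G; the MRCA is the node subtending ((((D,P),(F,N)),((((O,J),S),I),(E,R)),(U,M)),(K,H),(((L,(Q,A)),T),G)).
Branch lengths along that path: 0.14 + 0.19 + 0.07 + 0.05 + 0.03 + 0.12 = 0.60.

0.60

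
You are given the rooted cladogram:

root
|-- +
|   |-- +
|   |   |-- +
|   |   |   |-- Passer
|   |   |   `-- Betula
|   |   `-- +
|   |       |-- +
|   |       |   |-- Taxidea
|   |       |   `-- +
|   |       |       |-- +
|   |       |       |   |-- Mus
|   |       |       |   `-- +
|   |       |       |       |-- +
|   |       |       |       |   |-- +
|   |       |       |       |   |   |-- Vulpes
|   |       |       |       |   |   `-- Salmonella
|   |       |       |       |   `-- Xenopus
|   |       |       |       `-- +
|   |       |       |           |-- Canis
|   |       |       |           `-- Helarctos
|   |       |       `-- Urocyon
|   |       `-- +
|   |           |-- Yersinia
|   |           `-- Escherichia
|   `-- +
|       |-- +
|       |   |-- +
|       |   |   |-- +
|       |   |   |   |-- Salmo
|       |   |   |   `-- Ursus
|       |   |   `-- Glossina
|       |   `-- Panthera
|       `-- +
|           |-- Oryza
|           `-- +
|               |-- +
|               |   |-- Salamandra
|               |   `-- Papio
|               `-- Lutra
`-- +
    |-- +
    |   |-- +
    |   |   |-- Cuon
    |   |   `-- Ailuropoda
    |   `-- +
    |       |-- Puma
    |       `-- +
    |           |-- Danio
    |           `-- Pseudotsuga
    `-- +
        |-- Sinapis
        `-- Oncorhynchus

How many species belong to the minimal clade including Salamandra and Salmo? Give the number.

8

The MRCA of Salamandra and Salmo is the node subtending ((((Salmo,Ursus),Glossina),Panthera),(Oryza,((Salamandra,Papio),Lutra))).
That clade contains 8 terminal taxa: Glossina, Lutra, Oryza, Panthera, Papio, Salamandra, Salmo, Ursus.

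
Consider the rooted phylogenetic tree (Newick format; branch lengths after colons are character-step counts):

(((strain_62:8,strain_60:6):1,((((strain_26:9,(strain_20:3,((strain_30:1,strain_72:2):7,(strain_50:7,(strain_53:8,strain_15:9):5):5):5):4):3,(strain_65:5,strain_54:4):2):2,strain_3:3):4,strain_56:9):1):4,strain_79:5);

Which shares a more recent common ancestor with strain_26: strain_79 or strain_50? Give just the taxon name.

strain_50

The MRCA of strain_26 and strain_50 subtends (strain_26,(strain_20,((strain_30,strain_72),(strain_50,(strain_53,strain_15))))) (7 taxa).
The MRCA of strain_26 and strain_79 is the root, subtending the entire tree (14 taxa).
The first is nested inside the second, so strain_26 shares a more recent common ancestor with strain_50.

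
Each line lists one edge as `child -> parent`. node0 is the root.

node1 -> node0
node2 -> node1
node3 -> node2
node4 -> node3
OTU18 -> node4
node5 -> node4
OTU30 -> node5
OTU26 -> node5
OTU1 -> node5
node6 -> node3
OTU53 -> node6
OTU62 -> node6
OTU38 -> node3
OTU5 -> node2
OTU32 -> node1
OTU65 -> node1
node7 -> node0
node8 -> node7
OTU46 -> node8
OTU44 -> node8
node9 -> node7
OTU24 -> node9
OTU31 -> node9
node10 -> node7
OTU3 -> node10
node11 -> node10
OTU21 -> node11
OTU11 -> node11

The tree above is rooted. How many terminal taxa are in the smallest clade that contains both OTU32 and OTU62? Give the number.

10

The MRCA of OTU32 and OTU62 is the node subtending ((((OTU18,(OTU30,OTU26,OTU1)),(OTU53,OTU62),OTU38),OTU5),OTU32,OTU65).
That clade contains 10 terminal taxa: OTU1, OTU18, OTU26, OTU30, OTU32, OTU38, OTU5, OTU53, OTU62, OTU65.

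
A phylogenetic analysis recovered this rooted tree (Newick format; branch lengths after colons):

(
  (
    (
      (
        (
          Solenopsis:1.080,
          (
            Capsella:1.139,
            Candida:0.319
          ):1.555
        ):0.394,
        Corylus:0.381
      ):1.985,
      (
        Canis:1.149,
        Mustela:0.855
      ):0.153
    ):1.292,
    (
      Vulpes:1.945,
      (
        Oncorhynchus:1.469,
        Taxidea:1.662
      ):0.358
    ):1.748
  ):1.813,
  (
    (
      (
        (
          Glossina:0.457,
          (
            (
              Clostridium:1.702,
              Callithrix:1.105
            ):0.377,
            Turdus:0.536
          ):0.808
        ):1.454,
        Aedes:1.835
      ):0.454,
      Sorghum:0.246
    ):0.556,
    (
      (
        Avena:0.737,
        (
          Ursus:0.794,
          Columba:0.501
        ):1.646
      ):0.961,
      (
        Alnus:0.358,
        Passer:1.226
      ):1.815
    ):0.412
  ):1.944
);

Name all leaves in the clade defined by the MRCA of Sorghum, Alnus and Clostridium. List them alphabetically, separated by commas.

Tracing Sorghum: it sits inside (((Glossina,((Clostridium,Callithrix),Turdus)),Aedes),Sorghum).
Tracing Alnus: it sits inside (Alnus,Passer).
Tracing Clostridium: it sits inside (Clostridium,Callithrix).
The smallest clade enclosing all 3 is ((((Glossina,((Clostridium,Callithrix),Turdus)),Aedes),Sorghum),((Avena,(Ursus,Columba)),(Alnus,Passer))); the answer is its 11 terminal taxa in alphabetical order.

Aedes, Alnus, Avena, Callithrix, Clostridium, Columba, Glossina, Passer, Sorghum, Turdus, Ursus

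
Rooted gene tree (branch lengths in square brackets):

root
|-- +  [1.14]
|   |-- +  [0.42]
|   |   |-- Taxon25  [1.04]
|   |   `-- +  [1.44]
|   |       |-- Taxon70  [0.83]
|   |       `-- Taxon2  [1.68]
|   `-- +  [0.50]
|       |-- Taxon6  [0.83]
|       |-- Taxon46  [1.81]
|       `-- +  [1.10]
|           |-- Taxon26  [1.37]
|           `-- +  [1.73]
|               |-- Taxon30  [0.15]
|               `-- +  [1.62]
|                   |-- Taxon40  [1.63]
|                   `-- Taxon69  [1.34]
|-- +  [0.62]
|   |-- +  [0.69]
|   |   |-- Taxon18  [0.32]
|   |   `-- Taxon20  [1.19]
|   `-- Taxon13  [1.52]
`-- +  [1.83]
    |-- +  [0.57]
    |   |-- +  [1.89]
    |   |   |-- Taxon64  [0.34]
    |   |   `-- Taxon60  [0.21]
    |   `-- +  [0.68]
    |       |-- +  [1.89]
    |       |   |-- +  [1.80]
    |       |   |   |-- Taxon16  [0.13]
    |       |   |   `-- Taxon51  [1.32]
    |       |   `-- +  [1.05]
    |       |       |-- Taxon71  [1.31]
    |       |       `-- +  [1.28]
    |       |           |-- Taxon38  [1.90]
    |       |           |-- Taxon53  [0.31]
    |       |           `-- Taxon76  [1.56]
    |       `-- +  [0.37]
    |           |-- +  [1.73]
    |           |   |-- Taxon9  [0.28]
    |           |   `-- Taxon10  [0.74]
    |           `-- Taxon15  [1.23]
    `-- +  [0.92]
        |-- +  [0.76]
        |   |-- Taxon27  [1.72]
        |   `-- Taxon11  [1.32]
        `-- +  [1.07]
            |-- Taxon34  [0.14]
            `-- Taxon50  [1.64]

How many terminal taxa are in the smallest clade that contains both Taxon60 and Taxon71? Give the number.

The MRCA of Taxon60 and Taxon71 is the node subtending ((Taxon64,Taxon60),(((Taxon16,Taxon51),(Taxon71,(Taxon38,Taxon53,Taxon76))),((Taxon9,Taxon10),Taxon15))).
That clade contains 11 terminal taxa: Taxon10, Taxon15, Taxon16, Taxon38, Taxon51, Taxon53, Taxon60, Taxon64, Taxon71, Taxon76, Taxon9.

11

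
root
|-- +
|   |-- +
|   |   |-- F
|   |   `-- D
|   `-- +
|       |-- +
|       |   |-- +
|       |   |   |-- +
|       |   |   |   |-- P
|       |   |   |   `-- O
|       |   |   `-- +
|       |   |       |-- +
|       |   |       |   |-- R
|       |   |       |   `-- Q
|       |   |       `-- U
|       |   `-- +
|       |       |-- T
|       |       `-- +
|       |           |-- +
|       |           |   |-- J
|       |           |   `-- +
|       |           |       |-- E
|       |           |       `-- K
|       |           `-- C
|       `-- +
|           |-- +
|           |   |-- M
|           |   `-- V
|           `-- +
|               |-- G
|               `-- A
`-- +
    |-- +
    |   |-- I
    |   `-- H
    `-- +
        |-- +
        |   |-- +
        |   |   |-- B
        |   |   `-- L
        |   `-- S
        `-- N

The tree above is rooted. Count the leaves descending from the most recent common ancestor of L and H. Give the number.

The MRCA of L and H is the node subtending ((I,H),(((B,L),S),N)).
That clade contains 6 terminal taxa: B, H, I, L, N, S.

6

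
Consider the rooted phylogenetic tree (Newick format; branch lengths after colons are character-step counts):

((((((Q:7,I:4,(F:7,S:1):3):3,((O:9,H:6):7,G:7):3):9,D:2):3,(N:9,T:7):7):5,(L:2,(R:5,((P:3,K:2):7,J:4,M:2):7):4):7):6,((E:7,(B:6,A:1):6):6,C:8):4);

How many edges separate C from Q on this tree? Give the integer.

8

The MRCA of C and Q is the root of the tree.
From C up to that node: 2 branches. From Q up to the same node: 6 branches. Total: 2 + 6 = 8.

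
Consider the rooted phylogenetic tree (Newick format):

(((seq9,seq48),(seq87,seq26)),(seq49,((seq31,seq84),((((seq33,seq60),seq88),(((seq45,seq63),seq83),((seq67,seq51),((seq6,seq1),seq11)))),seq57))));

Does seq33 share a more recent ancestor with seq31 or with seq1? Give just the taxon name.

The MRCA of seq33 and seq1 subtends (((seq33,seq60),seq88),(((seq45,seq63),seq83),((seq67,seq51),((seq6,seq1),seq11)))) (11 taxa).
The MRCA of seq33 and seq31 subtends ((seq31,seq84),((((seq33,seq60),seq88),(((seq45,seq63),seq83),((seq67,seq51),((seq6,seq1),seq11)))),seq57)) (14 taxa).
The first is nested inside the second, so seq33 shares a more recent common ancestor with seq1.

seq1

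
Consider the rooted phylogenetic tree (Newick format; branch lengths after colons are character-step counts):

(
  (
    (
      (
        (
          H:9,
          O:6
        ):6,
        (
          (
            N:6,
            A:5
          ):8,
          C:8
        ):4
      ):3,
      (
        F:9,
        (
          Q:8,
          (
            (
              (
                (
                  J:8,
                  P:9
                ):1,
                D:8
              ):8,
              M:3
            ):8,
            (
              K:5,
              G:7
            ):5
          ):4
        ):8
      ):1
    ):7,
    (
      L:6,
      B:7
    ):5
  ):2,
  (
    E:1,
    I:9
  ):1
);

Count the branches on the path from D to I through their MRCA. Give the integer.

10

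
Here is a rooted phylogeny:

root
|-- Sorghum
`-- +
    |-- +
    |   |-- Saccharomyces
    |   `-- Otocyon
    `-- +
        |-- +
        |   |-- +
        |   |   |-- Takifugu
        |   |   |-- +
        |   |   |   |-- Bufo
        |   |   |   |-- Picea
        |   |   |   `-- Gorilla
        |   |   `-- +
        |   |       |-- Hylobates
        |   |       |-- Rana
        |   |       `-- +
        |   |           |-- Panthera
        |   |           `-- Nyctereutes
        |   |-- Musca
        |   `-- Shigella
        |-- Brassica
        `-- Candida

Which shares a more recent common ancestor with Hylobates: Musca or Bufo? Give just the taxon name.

The MRCA of Hylobates and Bufo subtends (Takifugu,(Bufo,Picea,Gorilla),(Hylobates,Rana,(Panthera,Nyctereutes))) (8 taxa).
The MRCA of Hylobates and Musca subtends ((Takifugu,(Bufo,Picea,Gorilla),(Hylobates,Rana,(Panthera,Nyctereutes))),Musca,Shigella) (10 taxa).
The first is nested inside the second, so Hylobates shares a more recent common ancestor with Bufo.

Bufo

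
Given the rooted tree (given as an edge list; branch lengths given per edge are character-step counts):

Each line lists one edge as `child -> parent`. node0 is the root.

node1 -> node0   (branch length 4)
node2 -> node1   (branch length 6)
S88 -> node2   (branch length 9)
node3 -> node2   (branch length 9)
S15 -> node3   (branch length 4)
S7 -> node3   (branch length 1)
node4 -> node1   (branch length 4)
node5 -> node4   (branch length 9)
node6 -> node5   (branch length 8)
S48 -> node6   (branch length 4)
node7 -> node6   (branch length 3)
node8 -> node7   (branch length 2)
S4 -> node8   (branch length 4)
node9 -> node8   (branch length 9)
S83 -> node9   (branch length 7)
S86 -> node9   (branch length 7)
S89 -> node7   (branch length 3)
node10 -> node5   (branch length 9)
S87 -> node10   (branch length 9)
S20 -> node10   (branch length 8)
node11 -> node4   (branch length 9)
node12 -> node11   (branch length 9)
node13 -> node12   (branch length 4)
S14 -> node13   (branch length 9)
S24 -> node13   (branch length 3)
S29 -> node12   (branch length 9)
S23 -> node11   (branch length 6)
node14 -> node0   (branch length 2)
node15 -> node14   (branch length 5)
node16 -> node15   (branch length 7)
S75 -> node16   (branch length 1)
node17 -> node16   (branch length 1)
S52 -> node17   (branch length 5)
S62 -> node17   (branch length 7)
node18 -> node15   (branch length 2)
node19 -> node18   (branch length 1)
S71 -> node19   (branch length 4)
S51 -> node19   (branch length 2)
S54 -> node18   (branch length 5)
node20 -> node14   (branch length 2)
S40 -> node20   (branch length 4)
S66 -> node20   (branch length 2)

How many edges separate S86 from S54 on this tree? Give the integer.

The MRCA of S86 and S54 is the root of the tree.
From S86 up to that node: 8 branches. From S54 up to the same node: 4 branches. Total: 8 + 4 = 12.

12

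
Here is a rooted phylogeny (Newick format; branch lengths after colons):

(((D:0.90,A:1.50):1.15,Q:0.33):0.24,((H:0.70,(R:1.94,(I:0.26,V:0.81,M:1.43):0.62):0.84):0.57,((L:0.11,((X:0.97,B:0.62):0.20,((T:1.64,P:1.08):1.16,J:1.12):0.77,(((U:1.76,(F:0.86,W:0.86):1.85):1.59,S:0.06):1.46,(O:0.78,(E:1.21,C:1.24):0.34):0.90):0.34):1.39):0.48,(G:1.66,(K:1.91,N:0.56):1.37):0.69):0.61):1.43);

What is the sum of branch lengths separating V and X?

6.49

The path runs V → … → MRCA → … → X; the MRCA is the node subtending ((H,(R,(I,V,M))),((L,((X,B),((T,P),J),(((U,(F,W)),S),(O,(E,C))))),(G,(K,N)))).
Branch lengths along that path: 0.81 + 0.62 + 0.84 + 0.57 + 0.61 + 0.48 + 1.39 + 0.20 + 0.97 = 6.49.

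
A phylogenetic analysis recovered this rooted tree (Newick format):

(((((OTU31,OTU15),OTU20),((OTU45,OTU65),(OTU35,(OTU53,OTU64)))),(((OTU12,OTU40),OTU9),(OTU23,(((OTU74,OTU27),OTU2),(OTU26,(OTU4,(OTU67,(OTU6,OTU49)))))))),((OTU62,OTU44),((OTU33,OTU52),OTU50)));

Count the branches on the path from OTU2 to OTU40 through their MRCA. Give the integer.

The MRCA of OTU2 and OTU40 is the node subtending (((OTU12,OTU40),OTU9),(OTU23,(((OTU74,OTU27),OTU2),(OTU26,(OTU4,(OTU67,(OTU6,OTU49))))))).
From OTU2 up to that node: 4 branches. From OTU40 up to the same node: 3 branches. Total: 4 + 3 = 7.

7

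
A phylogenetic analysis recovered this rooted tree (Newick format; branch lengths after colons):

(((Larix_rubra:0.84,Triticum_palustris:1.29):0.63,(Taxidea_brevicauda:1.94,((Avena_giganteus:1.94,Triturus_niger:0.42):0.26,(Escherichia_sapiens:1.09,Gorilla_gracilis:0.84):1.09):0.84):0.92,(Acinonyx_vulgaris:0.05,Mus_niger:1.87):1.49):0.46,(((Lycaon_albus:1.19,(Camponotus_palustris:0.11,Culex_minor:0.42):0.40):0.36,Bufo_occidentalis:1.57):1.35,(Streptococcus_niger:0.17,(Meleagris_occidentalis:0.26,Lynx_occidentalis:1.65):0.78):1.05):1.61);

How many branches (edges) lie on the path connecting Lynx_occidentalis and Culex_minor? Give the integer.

7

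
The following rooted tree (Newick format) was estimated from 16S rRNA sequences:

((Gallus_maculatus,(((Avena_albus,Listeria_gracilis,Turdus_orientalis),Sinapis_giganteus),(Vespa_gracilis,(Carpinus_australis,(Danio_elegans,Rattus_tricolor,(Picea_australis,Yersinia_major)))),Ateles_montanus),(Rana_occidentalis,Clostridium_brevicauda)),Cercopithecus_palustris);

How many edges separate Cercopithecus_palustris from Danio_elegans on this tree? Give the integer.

The MRCA of Cercopithecus_palustris and Danio_elegans is the root of the tree.
From Cercopithecus_palustris up to that node: 1 branch. From Danio_elegans up to the same node: 6 branches. Total: 1 + 6 = 7.

7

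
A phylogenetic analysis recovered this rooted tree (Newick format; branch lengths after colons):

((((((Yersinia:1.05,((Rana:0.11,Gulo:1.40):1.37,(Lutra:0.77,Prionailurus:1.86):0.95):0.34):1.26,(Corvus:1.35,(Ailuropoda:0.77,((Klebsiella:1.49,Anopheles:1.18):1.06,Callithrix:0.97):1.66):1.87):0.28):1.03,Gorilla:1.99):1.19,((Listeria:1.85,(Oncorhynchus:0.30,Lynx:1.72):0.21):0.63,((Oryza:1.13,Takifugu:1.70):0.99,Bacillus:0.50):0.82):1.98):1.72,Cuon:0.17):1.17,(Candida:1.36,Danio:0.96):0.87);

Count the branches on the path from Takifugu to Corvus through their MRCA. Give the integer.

8

The MRCA of Takifugu and Corvus is the node subtending ((((Yersinia,((Rana,Gulo),(Lutra,Prionailurus))),(Corvus,(Ailuropoda,((Klebsiella,Anopheles),Callithrix)))),Gorilla),((Listeria,(Oncorhynchus,Lynx)),((Oryza,Takifugu),Bacillus))).
From Takifugu up to that node: 4 branches. From Corvus up to the same node: 4 branches. Total: 4 + 4 = 8.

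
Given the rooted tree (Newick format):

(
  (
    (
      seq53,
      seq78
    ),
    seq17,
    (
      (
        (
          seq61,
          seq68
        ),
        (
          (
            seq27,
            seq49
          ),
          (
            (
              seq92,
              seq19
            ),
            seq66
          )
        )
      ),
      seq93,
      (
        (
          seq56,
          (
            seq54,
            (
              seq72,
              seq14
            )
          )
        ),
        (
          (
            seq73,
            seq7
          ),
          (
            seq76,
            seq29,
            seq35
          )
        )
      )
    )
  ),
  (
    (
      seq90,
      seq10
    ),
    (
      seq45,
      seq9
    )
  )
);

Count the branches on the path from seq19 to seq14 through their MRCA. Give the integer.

The MRCA of seq19 and seq14 is the node subtending (((seq61,seq68),((seq27,seq49),((seq92,seq19),seq66))),seq93,((seq56,(seq54,(seq72,seq14))),((seq73,seq7),(seq76,seq29,seq35)))).
From seq19 up to that node: 5 branches. From seq14 up to the same node: 5 branches. Total: 5 + 5 = 10.

10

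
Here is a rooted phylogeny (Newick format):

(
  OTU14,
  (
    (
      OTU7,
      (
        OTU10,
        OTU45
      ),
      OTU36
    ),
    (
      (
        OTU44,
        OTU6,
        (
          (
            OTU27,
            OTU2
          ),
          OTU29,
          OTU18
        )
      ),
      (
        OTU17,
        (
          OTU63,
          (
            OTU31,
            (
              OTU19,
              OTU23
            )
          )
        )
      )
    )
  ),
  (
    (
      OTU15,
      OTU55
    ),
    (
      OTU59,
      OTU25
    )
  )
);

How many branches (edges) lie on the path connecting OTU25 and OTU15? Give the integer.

The MRCA of OTU25 and OTU15 is the node subtending ((OTU15,OTU55),(OTU59,OTU25)).
From OTU25 up to that node: 2 branches. From OTU15 up to the same node: 2 branches. Total: 2 + 2 = 4.

4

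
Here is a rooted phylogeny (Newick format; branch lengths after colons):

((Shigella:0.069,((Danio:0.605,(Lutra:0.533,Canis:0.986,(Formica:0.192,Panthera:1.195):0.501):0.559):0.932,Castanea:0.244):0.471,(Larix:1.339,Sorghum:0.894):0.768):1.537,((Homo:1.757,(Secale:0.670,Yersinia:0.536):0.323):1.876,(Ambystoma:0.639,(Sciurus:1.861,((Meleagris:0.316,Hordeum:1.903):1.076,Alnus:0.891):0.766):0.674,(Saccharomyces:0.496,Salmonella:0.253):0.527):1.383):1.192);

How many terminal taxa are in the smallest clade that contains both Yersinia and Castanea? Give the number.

19

The MRCA of Yersinia and Castanea is the root, so the clade is the entire tree.
That clade contains 19 terminal taxa: Alnus, Ambystoma, Canis, Castanea, Danio, Formica, Homo, Hordeum, Larix, Lutra, Meleagris, Panthera, Saccharomyces, Salmonella, Sciurus, Secale, Shigella, Sorghum, Yersinia.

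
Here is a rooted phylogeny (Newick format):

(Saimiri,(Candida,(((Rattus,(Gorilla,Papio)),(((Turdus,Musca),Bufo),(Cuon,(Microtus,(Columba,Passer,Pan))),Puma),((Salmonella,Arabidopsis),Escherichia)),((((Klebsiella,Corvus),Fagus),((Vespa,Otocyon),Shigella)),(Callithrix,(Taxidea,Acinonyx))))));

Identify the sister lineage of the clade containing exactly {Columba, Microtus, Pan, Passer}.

The clade containing exactly {Columba, Microtus, Pan, Passer} attaches to the tree at the node subtending (Cuon,(Microtus,(Columba,Passer,Pan))).
The other lineage descending from that same node — the sister group — is the single tip Cuon.

Cuon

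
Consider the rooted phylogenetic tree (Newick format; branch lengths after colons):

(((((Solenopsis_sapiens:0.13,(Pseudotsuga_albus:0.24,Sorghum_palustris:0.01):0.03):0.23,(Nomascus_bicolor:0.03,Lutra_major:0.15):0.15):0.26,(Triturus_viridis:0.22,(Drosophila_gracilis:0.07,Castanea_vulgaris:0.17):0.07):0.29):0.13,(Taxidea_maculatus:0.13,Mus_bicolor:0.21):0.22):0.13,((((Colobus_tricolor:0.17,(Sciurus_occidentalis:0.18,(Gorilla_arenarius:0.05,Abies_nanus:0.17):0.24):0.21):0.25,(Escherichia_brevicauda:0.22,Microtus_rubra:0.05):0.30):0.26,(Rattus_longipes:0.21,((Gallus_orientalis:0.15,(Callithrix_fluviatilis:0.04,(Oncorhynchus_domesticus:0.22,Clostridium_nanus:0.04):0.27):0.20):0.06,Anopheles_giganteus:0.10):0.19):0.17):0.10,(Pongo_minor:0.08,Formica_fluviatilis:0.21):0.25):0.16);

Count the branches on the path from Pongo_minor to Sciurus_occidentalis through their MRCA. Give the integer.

The MRCA of Pongo_minor and Sciurus_occidentalis is the node subtending ((((Colobus_tricolor,(Sciurus_occidentalis,(Gorilla_arenarius,Abies_nanus))),(Escherichia_brevicauda,Microtus_rubra)),(Rattus_longipes,((Gallus_orientalis,(Callithrix_fluviatilis,(Oncorhynchus_domesticus,Clostridium_nanus))),Anopheles_giganteus))),(Pongo_minor,Formica_fluviatilis)).
From Pongo_minor up to that node: 2 branches. From Sciurus_occidentalis up to the same node: 5 branches. Total: 2 + 5 = 7.

7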